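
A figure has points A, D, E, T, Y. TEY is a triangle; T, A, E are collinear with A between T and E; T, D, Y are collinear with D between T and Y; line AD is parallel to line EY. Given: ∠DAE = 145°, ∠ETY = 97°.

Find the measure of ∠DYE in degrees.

1. ∠DAT = 35°  [linear pair at A on TE]
2. ∠ATD = 97°  [A on TE, D on TY]
3. ∠ADT = 48°  [△TAD]
4. ∠ADY = 132°  [linear pair at D on TY]
5. ∠DYE = 48°  [AD∥EY, co-interior at Y–D]

∠DYE = 48°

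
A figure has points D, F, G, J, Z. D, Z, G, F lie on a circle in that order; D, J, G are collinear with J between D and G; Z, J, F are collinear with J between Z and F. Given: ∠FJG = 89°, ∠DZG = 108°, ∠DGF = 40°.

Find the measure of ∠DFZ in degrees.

1. ∠DJF = 91°  [linear pair at J on DG]
2. ∠DFG = 72°  [cyclic DZGF, opposite ∠Z+∠F]
3. ∠FDG = 68°  [△DGF]
4. ∠DFZ = 21°  [△DJF]

∠DFZ = 21°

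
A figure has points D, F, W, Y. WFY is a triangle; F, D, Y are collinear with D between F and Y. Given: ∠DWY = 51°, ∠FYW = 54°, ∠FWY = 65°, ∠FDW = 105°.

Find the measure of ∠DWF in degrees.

1. ∠WFY = 61°  [△WFY]
2. ∠DFW = 61°  [D on ray FY]
3. ∠DWF = 14°  [△WFD]

∠DWF = 14°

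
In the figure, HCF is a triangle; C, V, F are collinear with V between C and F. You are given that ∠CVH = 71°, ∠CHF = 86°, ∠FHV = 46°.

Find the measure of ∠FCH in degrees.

∠FCH = 69°

1. ∠FVH = 109°  [linear pair at V on CF]
2. ∠HFV = 25°  [△HVF]
3. ∠CFH = 25°  [V on ray FC]
4. ∠FCH = 69°  [△HCF]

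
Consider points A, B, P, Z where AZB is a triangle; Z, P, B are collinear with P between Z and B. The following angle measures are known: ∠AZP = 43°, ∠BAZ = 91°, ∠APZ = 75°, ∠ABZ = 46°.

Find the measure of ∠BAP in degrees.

1. ∠APB = 105°  [linear pair at P on ZB]
2. ∠ABP = 46°  [P on ray BZ]
3. ∠BAP = 29°  [△APB]

∠BAP = 29°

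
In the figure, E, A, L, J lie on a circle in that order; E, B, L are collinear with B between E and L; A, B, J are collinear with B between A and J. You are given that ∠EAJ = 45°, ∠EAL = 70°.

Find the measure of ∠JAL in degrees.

1. ∠ELJ = 45°  [same arc EJ]
2. ∠EJL = 110°  [cyclic EALJ, opposite ∠A+∠J]
3. ∠JEL = 25°  [△ELJ]
4. ∠JAL = 25°  [same arc LJ]

∠JAL = 25°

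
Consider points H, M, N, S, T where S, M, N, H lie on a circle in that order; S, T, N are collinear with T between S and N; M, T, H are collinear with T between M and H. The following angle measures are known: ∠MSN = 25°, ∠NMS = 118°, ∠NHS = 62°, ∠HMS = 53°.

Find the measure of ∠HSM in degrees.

1. ∠MNS = 37°  [△SMN]
2. ∠MHS = 37°  [same arc SM]
3. ∠HSM = 90°  [△SMH]

∠HSM = 90°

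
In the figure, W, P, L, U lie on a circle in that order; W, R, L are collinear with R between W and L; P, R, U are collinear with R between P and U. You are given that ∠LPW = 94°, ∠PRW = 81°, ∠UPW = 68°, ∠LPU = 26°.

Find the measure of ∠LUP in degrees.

1. ∠LRU = 81°  [vertical angles at R]
2. ∠ULW = 68°  [same arc WU]
3. ∠LUP = 31°  [△LRU]

∠LUP = 31°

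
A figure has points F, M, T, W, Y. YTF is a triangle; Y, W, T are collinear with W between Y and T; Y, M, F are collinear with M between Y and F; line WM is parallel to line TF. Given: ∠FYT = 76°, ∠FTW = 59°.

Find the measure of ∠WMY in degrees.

∠WMY = 45°

1. ∠FTY = 59°  [W on ray TY]
2. ∠TFY = 45°  [△YTF]
3. ∠WMY = 45°  [WM∥TF, corresponding at M]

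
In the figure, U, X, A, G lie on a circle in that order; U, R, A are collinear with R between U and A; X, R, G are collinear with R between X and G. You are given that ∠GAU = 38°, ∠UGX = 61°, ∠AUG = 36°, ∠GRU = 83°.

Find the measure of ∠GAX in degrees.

∠GAX = 99°

1. ∠GXU = 38°  [same arc UG]
2. ∠GUX = 81°  [△UXG]
3. ∠GAX = 99°  [cyclic UXAG, opposite ∠U+∠A]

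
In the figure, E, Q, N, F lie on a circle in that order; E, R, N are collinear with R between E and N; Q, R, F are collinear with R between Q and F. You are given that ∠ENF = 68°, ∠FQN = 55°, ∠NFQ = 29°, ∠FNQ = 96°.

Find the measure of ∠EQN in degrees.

∠EQN = 123°

1. ∠FEN = 55°  [same arc NF]
2. ∠EFN = 57°  [△ENF]
3. ∠EQN = 123°  [cyclic EQNF, opposite ∠Q+∠F]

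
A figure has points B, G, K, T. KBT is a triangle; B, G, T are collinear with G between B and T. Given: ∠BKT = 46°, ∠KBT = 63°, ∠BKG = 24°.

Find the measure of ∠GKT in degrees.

1. ∠BTK = 71°  [△KBT]
2. ∠GBK = 63°  [G on ray BT]
3. ∠BGK = 93°  [△KBG]
4. ∠GTK = 71°  [G on ray TB]
5. ∠KGT = 87°  [linear pair at G on BT]
6. ∠GKT = 22°  [△KGT]

∠GKT = 22°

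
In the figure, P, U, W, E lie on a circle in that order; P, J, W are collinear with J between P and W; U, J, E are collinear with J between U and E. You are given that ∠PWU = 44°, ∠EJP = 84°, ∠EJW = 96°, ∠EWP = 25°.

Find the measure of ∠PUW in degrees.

1. ∠PEU = 44°  [same arc PU]
2. ∠EPW = 52°  [△PJE]
3. ∠PEW = 103°  [△PWE]
4. ∠PUW = 77°  [cyclic PUWE, opposite ∠U+∠E]

∠PUW = 77°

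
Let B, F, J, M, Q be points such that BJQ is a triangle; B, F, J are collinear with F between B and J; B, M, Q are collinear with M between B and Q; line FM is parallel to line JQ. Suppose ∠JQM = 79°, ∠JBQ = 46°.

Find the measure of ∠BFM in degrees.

1. ∠BQJ = 79°  [M on ray QB]
2. ∠BJQ = 55°  [△BJQ]
3. ∠BFM = 55°  [FM∥JQ, corresponding at F]

∠BFM = 55°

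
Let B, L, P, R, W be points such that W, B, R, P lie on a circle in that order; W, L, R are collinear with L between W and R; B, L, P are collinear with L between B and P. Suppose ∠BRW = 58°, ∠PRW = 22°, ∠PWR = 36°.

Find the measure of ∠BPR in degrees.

∠BPR = 64°

1. ∠BPW = 58°  [same arc WB]
2. ∠PLW = 86°  [△WLP]
3. ∠PLR = 94°  [linear pair at L on WR]
4. ∠BPR = 64°  [△RLP]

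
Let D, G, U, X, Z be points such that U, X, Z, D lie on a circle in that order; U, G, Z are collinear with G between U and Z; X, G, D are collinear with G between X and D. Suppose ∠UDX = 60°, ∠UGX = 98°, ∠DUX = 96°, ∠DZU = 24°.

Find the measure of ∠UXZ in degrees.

1. ∠UZX = 60°  [same arc UX]
2. ∠DXU = 24°  [△UXD]
3. ∠XUZ = 58°  [△UGX]
4. ∠UXZ = 62°  [△UXZ]

∠UXZ = 62°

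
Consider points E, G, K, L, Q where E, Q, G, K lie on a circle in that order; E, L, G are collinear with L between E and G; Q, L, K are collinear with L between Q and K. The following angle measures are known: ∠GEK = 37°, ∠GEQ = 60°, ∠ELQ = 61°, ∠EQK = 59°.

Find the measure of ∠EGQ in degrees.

1. ∠GQK = 37°  [same arc GK]
2. ∠GLQ = 119°  [linear pair at L on EG]
3. ∠EGQ = 24°  [△QLG]

∠EGQ = 24°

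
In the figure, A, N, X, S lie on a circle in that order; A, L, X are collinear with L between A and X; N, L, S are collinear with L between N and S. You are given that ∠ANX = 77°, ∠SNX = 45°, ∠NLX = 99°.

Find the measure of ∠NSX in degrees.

1. ∠ASX = 103°  [cyclic ANXS, opposite ∠N+∠S]
2. ∠SAX = 45°  [same arc XS]
3. ∠ALS = 99°  [vertical angles at L]
4. ∠AXS = 32°  [△AXS]
5. ∠SLX = 81°  [linear pair at L on AX]
6. ∠NSX = 67°  [△XLS]

∠NSX = 67°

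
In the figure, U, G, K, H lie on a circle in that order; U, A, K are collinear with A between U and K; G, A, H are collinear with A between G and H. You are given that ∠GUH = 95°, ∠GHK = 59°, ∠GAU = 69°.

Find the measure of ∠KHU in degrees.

1. ∠GKH = 85°  [cyclic UGKH, opposite ∠U+∠K]
2. ∠HGK = 36°  [△GKH]
3. ∠HAK = 69°  [vertical angles at A]
4. ∠HUK = 36°  [same arc KH]
5. ∠HKU = 52°  [△KAH]
6. ∠KHU = 92°  [△UKH]

∠KHU = 92°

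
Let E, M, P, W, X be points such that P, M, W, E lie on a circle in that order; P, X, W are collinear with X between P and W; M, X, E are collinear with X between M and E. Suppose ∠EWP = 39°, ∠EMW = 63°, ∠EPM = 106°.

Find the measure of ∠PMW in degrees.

∠PMW = 102°

1. ∠EPW = 63°  [same arc WE]
2. ∠PEW = 78°  [△PWE]
3. ∠PMW = 102°  [cyclic PMWE, opposite ∠M+∠E]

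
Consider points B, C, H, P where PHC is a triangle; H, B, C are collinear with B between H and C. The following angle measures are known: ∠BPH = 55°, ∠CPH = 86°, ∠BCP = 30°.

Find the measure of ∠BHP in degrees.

∠BHP = 64°

1. ∠HCP = 30°  [B on ray CH]
2. ∠CHP = 64°  [△PHC]
3. ∠BHP = 64°  [B on ray HC]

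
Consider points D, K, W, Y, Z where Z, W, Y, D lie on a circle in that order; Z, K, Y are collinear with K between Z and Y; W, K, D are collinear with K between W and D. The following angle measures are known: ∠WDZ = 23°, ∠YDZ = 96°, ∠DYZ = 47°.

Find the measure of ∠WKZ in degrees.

∠WKZ = 60°

1. ∠WYZ = 23°  [same arc ZW]
2. ∠YWZ = 84°  [cyclic ZWYD, opposite ∠W+∠D]
3. ∠DWZ = 47°  [same arc ZD]
4. ∠WZY = 73°  [△ZWY]
5. ∠WKZ = 60°  [△ZKW]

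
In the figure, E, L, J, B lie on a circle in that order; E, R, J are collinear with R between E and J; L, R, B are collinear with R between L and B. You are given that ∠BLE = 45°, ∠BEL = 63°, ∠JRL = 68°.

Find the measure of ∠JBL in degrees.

1. ∠BJE = 45°  [same arc EB]
2. ∠BRE = 68°  [vertical angles at R]
3. ∠BRJ = 112°  [linear pair at R on EJ]
4. ∠JBL = 23°  [△JRB]

∠JBL = 23°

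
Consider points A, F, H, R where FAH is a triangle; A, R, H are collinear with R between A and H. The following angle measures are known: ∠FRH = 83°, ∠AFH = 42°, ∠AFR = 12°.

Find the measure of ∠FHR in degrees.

1. ∠ARF = 97°  [linear pair at R on AH]
2. ∠FAR = 71°  [△FAR]
3. ∠FAH = 71°  [R on ray AH]
4. ∠AHF = 67°  [△FAH]
5. ∠FHR = 67°  [R on ray HA]

∠FHR = 67°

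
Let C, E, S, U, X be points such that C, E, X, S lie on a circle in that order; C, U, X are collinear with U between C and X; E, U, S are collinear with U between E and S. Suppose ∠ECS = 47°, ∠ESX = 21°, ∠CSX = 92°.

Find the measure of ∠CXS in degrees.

1. ∠EXS = 133°  [cyclic CEXS, opposite ∠C+∠X]
2. ∠SEX = 26°  [△EXS]
3. ∠SCX = 26°  [same arc XS]
4. ∠CXS = 62°  [△CXS]

∠CXS = 62°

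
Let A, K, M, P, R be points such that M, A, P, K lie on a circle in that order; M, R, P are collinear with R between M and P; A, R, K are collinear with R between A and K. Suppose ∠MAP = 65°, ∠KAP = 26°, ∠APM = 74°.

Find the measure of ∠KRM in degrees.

1. ∠KMP = 26°  [same arc PK]
2. ∠AKM = 74°  [same arc MA]
3. ∠KRM = 80°  [△MRK]

∠KRM = 80°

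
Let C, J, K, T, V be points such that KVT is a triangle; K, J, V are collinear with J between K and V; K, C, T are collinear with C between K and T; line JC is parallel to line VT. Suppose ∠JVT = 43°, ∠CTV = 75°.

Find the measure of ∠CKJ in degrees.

1. ∠KVT = 43°  [J on ray VK]
2. ∠KTV = 75°  [C on ray TK]
3. ∠TKV = 62°  [△KVT]
4. ∠CKJ = 62°  [J on KV, C on KT]

∠CKJ = 62°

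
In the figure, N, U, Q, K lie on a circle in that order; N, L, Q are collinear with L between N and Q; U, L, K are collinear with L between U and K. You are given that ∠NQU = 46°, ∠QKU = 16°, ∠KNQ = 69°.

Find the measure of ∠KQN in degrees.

1. ∠NKU = 46°  [same arc NU]
2. ∠KLN = 65°  [△NLK]
3. ∠KLQ = 115°  [linear pair at L on NQ]
4. ∠KQN = 49°  [△QLK]

∠KQN = 49°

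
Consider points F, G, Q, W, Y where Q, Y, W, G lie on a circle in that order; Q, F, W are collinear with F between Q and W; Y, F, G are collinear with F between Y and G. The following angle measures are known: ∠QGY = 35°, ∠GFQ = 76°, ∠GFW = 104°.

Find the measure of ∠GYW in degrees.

1. ∠QWY = 35°  [same arc QY]
2. ∠WFY = 76°  [vertical angles at F]
3. ∠GYW = 69°  [△YFW]

∠GYW = 69°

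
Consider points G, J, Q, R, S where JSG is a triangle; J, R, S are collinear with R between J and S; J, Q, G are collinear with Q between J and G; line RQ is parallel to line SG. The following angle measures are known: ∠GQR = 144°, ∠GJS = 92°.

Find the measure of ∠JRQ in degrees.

1. ∠JQR = 36°  [linear pair at Q on JG]
2. ∠QJR = 92°  [R on JS, Q on JG]
3. ∠JRQ = 52°  [△JRQ]

∠JRQ = 52°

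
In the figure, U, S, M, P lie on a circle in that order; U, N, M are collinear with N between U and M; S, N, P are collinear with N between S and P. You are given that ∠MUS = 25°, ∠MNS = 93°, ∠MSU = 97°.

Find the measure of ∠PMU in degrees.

∠PMU = 68°

1. ∠SMU = 58°  [△USM]
2. ∠PNU = 93°  [vertical angles at N]
3. ∠MPU = 83°  [cyclic USMP, opposite ∠S+∠P]
4. ∠SPU = 58°  [same arc US]
5. ∠MUP = 29°  [△UNP]
6. ∠PMU = 68°  [△UMP]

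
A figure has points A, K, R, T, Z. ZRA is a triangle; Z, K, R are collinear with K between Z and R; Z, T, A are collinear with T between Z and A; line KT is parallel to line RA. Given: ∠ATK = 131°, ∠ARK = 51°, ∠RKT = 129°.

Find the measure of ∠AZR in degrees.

∠AZR = 80°

1. ∠KTZ = 49°  [linear pair at T on ZA]
2. ∠ARZ = 51°  [K on ray RZ]
3. ∠RAZ = 49°  [KT∥RA, corresponding at T]
4. ∠AZR = 80°  [△ZRA]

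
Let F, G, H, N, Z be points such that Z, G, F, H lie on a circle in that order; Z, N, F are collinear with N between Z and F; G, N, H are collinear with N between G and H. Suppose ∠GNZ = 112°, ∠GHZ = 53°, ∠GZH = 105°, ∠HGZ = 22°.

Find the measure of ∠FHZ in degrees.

∠FHZ = 99°

1. ∠FZG = 46°  [△ZNG]
2. ∠GFZ = 53°  [same arc ZG]
3. ∠FGZ = 81°  [△ZGF]
4. ∠FHZ = 99°  [cyclic ZGFH, opposite ∠G+∠H]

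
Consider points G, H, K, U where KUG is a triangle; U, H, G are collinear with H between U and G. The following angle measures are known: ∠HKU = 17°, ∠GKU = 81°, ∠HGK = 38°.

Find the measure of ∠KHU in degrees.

∠KHU = 102°

1. ∠KGU = 38°  [H on ray GU]
2. ∠GUK = 61°  [△KUG]
3. ∠HUK = 61°  [H on ray UG]
4. ∠KHU = 102°  [△KUH]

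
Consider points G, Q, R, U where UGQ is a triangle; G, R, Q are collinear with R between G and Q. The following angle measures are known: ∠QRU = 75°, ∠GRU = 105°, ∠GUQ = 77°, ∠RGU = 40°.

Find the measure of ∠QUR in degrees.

1. ∠QGU = 40°  [R on ray GQ]
2. ∠GQU = 63°  [△UGQ]
3. ∠RQU = 63°  [R on ray QG]
4. ∠QUR = 42°  [△URQ]

∠QUR = 42°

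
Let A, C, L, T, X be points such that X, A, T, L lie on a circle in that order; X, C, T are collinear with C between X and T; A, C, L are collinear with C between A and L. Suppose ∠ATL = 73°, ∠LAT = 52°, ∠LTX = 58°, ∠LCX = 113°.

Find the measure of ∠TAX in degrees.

1. ∠LXT = 52°  [same arc TL]
2. ∠TLX = 70°  [△XTL]
3. ∠TAX = 110°  [cyclic XATL, opposite ∠A+∠L]

∠TAX = 110°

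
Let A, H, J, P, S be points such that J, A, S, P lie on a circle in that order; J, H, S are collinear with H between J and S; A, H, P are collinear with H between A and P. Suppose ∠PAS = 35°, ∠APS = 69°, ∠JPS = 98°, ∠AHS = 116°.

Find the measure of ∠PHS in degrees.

∠PHS = 64°

1. ∠PJS = 35°  [same arc SP]
2. ∠JSP = 47°  [△JSP]
3. ∠PHS = 64°  [△SHP]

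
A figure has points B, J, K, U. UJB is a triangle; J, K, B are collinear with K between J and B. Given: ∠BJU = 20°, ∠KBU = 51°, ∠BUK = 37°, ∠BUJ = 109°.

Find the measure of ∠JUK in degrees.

∠JUK = 72°

1. ∠KJU = 20°  [K on ray JB]
2. ∠BKU = 92°  [△UKB]
3. ∠JKU = 88°  [linear pair at K on JB]
4. ∠JUK = 72°  [△UJK]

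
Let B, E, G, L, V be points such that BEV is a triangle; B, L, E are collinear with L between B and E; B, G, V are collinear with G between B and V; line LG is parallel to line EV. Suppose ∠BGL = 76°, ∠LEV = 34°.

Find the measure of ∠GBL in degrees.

1. ∠BVE = 76°  [LG∥EV, corresponding at G]
2. ∠BEV = 34°  [L on ray EB]
3. ∠EBV = 70°  [△BEV]
4. ∠GBL = 70°  [L on BE, G on BV]

∠GBL = 70°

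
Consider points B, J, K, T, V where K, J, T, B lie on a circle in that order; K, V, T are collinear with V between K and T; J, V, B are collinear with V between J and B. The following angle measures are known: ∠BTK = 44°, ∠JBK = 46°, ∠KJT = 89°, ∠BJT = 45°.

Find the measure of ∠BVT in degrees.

∠BVT = 91°

1. ∠BJK = 44°  [same arc KB]
2. ∠JTK = 46°  [same arc KJ]
3. ∠JKT = 45°  [△KJT]
4. ∠JVK = 91°  [△KVJ]
5. ∠BVT = 91°  [vertical angles at V]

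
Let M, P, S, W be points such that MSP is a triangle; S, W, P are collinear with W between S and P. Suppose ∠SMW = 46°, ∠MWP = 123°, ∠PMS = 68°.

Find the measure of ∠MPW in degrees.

∠MPW = 35°

1. ∠MWS = 57°  [linear pair at W on SP]
2. ∠MSW = 77°  [△MSW]
3. ∠MSP = 77°  [W on ray SP]
4. ∠MPS = 35°  [△MSP]
5. ∠MPW = 35°  [W on ray PS]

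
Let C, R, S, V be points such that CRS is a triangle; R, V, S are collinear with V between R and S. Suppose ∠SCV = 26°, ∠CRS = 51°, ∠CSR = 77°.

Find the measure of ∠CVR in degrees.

1. ∠CSV = 77°  [V on ray SR]
2. ∠CVS = 77°  [△CVS]
3. ∠CVR = 103°  [linear pair at V on RS]

∠CVR = 103°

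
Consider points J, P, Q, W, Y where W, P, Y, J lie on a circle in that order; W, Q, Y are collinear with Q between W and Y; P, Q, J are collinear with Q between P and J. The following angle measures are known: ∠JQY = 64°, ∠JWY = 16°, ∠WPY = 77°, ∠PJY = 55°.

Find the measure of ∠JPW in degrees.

1. ∠PQW = 64°  [vertical angles at Q]
2. ∠PWY = 55°  [same arc PY]
3. ∠JPW = 61°  [△WQP]

∠JPW = 61°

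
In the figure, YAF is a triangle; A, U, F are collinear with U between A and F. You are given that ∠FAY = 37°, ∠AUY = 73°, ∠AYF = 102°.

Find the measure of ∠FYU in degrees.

∠FYU = 32°

1. ∠AFY = 41°  [△YAF]
2. ∠FUY = 107°  [linear pair at U on AF]
3. ∠UFY = 41°  [U on ray FA]
4. ∠FYU = 32°  [△YUF]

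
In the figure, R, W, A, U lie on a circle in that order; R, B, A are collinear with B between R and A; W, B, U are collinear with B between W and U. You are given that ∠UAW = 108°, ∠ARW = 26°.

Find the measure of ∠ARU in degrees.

1. ∠AUW = 26°  [same arc WA]
2. ∠AWU = 46°  [△WAU]
3. ∠ARU = 46°  [same arc AU]

∠ARU = 46°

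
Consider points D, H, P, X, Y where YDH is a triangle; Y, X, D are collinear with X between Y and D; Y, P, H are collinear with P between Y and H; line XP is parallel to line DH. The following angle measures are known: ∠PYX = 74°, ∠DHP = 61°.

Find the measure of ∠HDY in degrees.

1. ∠DYH = 74°  [X on YD, P on YH]
2. ∠DHY = 61°  [P on ray HY]
3. ∠HDY = 45°  [△YDH]

∠HDY = 45°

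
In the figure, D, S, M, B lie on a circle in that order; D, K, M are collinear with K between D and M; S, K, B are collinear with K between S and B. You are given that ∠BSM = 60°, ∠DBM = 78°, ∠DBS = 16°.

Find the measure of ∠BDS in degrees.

∠BDS = 122°

1. ∠BDM = 60°  [same arc MB]
2. ∠BMD = 42°  [△DMB]
3. ∠BSD = 42°  [same arc DB]
4. ∠BDS = 122°  [△DSB]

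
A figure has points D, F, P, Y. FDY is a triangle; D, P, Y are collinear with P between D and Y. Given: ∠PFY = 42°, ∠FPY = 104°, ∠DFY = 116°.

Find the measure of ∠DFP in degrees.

∠DFP = 74°

1. ∠FYP = 34°  [△FPY]
2. ∠DPF = 76°  [linear pair at P on DY]
3. ∠DYF = 34°  [P on ray YD]
4. ∠FDY = 30°  [△FDY]
5. ∠FDP = 30°  [P on ray DY]
6. ∠DFP = 74°  [△FDP]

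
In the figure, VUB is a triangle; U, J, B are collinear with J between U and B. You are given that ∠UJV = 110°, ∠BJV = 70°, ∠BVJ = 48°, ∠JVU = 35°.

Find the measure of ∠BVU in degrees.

∠BVU = 83°

1. ∠JUV = 35°  [△VUJ]
2. ∠JBV = 62°  [△VJB]
3. ∠BUV = 35°  [J on ray UB]
4. ∠UBV = 62°  [J on ray BU]
5. ∠BVU = 83°  [△VUB]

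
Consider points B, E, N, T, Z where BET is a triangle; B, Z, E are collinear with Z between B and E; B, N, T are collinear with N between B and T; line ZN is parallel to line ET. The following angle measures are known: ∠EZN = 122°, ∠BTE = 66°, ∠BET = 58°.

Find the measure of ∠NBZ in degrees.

∠NBZ = 56°

1. ∠BZN = 58°  [linear pair at Z on BE]
2. ∠BNZ = 66°  [ZN∥ET, corresponding at N]
3. ∠NBZ = 56°  [△BZN]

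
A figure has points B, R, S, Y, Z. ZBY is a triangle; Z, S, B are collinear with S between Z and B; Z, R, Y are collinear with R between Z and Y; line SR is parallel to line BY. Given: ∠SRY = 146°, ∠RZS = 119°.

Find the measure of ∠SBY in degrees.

∠SBY = 27°

1. ∠SRZ = 34°  [linear pair at R on ZY]
2. ∠RSZ = 27°  [△ZSR]
3. ∠BSR = 153°  [linear pair at S on ZB]
4. ∠SBY = 27°  [SR∥BY, co-interior at B–S]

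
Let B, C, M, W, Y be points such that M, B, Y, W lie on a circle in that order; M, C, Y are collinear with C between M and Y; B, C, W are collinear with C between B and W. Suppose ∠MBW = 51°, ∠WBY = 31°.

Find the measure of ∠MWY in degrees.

∠MWY = 98°

1. ∠MYW = 51°  [same arc MW]
2. ∠WMY = 31°  [same arc YW]
3. ∠MWY = 98°  [△MYW]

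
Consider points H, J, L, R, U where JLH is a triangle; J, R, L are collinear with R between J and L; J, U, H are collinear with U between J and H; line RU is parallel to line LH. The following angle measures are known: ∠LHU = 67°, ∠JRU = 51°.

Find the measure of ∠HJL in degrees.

1. ∠JHL = 67°  [U on ray HJ]
2. ∠HLJ = 51°  [RU∥LH, corresponding at R]
3. ∠HJL = 62°  [△JLH]

∠HJL = 62°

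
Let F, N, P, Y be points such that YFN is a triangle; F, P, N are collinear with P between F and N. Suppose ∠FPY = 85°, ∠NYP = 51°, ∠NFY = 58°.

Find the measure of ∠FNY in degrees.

∠FNY = 34°

1. ∠NPY = 95°  [linear pair at P on FN]
2. ∠PNY = 34°  [△YPN]
3. ∠FNY = 34°  [P on ray NF]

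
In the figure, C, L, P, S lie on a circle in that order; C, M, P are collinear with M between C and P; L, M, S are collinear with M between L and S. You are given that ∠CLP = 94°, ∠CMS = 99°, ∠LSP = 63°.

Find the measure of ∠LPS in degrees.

∠LPS = 59°

1. ∠CSP = 86°  [cyclic CLPS, opposite ∠L+∠S]
2. ∠PMS = 81°  [linear pair at M on CP]
3. ∠CPS = 36°  [△PMS]
4. ∠PCS = 58°  [△CPS]
5. ∠PLS = 58°  [same arc PS]
6. ∠LPS = 59°  [△LPS]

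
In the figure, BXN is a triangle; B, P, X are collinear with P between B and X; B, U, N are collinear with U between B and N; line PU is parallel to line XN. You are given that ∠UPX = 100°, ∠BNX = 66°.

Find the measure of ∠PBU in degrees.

1. ∠BPU = 80°  [linear pair at P on BX]
2. ∠BUP = 66°  [PU∥XN, corresponding at U]
3. ∠PBU = 34°  [△BPU]

∠PBU = 34°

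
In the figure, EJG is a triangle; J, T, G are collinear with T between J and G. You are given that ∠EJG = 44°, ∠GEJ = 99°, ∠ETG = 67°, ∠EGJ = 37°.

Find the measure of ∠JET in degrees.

∠JET = 23°

1. ∠EJT = 44°  [T on ray JG]
2. ∠ETJ = 113°  [linear pair at T on JG]
3. ∠JET = 23°  [△EJT]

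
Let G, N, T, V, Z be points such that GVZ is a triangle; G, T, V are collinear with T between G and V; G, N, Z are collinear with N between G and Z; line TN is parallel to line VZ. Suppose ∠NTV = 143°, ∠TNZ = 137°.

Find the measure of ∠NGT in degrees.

1. ∠GTN = 37°  [linear pair at T on GV]
2. ∠GNT = 43°  [linear pair at N on GZ]
3. ∠NGT = 100°  [△GTN]

∠NGT = 100°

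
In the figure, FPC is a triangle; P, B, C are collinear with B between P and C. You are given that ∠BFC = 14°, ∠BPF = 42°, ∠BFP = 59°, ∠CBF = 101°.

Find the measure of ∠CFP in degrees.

1. ∠BCF = 65°  [△FBC]
2. ∠CPF = 42°  [B on ray PC]
3. ∠FCP = 65°  [B on ray CP]
4. ∠CFP = 73°  [△FPC]

∠CFP = 73°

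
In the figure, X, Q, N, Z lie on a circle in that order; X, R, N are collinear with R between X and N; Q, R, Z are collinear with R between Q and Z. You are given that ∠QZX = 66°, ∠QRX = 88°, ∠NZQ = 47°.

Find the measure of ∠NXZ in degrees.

1. ∠QNX = 66°  [same arc XQ]
2. ∠NRQ = 92°  [linear pair at R on XN]
3. ∠NQZ = 22°  [△QRN]
4. ∠NXZ = 22°  [same arc NZ]

∠NXZ = 22°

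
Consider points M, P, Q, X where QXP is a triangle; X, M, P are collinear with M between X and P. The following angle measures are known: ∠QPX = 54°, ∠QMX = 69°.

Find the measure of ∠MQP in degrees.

1. ∠MPQ = 54°  [M on ray PX]
2. ∠PMQ = 111°  [linear pair at M on XP]
3. ∠MQP = 15°  [△QMP]

∠MQP = 15°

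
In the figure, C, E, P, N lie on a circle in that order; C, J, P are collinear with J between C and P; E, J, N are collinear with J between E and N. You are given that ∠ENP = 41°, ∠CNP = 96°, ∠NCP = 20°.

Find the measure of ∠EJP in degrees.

∠EJP = 105°

1. ∠ECP = 41°  [same arc EP]
2. ∠CEP = 84°  [cyclic CEPN, opposite ∠E+∠N]
3. ∠NEP = 20°  [same arc PN]
4. ∠CPE = 55°  [△CEP]
5. ∠EJP = 105°  [△EJP]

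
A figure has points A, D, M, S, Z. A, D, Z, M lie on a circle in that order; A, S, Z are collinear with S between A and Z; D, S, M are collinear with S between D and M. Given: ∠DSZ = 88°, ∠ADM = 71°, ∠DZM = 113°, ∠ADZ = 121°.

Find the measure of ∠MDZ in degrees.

∠MDZ = 50°

1. ∠ASD = 92°  [linear pair at S on AZ]
2. ∠DAZ = 17°  [△ASD]
3. ∠AZD = 42°  [△ADZ]
4. ∠MDZ = 50°  [△DSZ]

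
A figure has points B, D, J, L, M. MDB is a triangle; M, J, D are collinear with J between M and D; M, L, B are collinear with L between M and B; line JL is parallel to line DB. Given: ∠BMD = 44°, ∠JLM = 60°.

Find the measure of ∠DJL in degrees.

1. ∠JML = 44°  [J on MD, L on MB]
2. ∠LJM = 76°  [△MJL]
3. ∠DJL = 104°  [linear pair at J on MD]

∠DJL = 104°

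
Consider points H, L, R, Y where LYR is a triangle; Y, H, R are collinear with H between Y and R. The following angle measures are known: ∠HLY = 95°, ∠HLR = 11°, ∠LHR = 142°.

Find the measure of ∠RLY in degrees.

∠RLY = 106°

1. ∠HRL = 27°  [△LHR]
2. ∠LHY = 38°  [linear pair at H on YR]
3. ∠LRY = 27°  [H on ray RY]
4. ∠HYL = 47°  [△LYH]
5. ∠LYR = 47°  [H on ray YR]
6. ∠RLY = 106°  [△LYR]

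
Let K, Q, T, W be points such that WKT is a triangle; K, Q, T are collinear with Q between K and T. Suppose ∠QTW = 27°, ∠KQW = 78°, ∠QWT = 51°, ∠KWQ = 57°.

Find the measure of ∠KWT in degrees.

1. ∠KTW = 27°  [Q on ray TK]
2. ∠QKW = 45°  [△WKQ]
3. ∠TKW = 45°  [Q on ray KT]
4. ∠KWT = 108°  [△WKT]

∠KWT = 108°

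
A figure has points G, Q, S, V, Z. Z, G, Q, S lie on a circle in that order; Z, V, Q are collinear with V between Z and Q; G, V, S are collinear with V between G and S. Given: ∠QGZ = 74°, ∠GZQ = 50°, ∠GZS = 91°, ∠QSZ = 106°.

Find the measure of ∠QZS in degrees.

∠QZS = 41°

1. ∠GSQ = 50°  [same arc GQ]
2. ∠GQS = 89°  [cyclic ZGQS, opposite ∠Z+∠Q]
3. ∠QGS = 41°  [△GQS]
4. ∠QZS = 41°  [same arc QS]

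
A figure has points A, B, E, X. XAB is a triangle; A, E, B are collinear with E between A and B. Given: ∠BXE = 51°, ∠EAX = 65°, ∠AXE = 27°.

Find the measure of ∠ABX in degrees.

1. ∠AEX = 88°  [△XAE]
2. ∠BEX = 92°  [linear pair at E on AB]
3. ∠EBX = 37°  [△XEB]
4. ∠ABX = 37°  [E on ray BA]

∠ABX = 37°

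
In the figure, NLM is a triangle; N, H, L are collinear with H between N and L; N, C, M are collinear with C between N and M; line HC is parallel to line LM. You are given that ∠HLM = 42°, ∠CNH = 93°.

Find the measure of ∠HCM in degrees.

1. ∠MLN = 42°  [H on ray LN]
2. ∠LNM = 93°  [H on NL, C on NM]
3. ∠LMN = 45°  [△NLM]
4. ∠HCN = 45°  [HC∥LM, corresponding at C]
5. ∠HCM = 135°  [linear pair at C on NM]

∠HCM = 135°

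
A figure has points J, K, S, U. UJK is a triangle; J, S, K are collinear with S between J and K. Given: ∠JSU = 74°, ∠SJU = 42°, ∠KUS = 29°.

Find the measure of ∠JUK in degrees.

∠JUK = 93°

1. ∠KSU = 106°  [linear pair at S on JK]
2. ∠KJU = 42°  [S on ray JK]
3. ∠SKU = 45°  [△USK]
4. ∠JKU = 45°  [S on ray KJ]
5. ∠JUK = 93°  [△UJK]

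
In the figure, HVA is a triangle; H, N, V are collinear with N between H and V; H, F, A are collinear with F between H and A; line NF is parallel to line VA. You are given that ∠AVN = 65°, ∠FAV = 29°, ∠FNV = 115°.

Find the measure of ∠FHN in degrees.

∠FHN = 86°

1. ∠HAV = 29°  [F on ray AH]
2. ∠FNH = 65°  [linear pair at N on HV]
3. ∠HFN = 29°  [NF∥VA, corresponding at F]
4. ∠FHN = 86°  [△HNF]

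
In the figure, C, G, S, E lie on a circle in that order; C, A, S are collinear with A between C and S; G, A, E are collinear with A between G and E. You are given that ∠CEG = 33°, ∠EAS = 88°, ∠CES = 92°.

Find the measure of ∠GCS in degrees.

1. ∠CSG = 33°  [same arc CG]
2. ∠CGS = 88°  [cyclic CGSE, opposite ∠G+∠E]
3. ∠GCS = 59°  [△CGS]

∠GCS = 59°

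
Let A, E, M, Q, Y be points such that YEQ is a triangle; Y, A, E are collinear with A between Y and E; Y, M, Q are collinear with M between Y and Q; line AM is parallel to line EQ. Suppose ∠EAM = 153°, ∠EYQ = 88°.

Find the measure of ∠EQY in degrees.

1. ∠MAY = 27°  [linear pair at A on YE]
2. ∠AYM = 88°  [A on YE, M on YQ]
3. ∠AMY = 65°  [△YAM]
4. ∠EQY = 65°  [AM∥EQ, corresponding at M]

∠EQY = 65°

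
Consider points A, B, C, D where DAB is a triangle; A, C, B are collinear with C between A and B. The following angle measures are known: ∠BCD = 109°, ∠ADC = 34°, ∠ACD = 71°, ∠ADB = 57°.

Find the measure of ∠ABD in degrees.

∠ABD = 48°

1. ∠CAD = 75°  [△DAC]
2. ∠BAD = 75°  [C on ray AB]
3. ∠ABD = 48°  [△DAB]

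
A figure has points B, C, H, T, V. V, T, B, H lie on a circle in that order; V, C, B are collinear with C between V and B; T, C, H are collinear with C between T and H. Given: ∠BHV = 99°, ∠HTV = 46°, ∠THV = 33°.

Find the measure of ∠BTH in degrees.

1. ∠HBV = 46°  [same arc VH]
2. ∠BVH = 35°  [△VBH]
3. ∠BTH = 35°  [same arc BH]

∠BTH = 35°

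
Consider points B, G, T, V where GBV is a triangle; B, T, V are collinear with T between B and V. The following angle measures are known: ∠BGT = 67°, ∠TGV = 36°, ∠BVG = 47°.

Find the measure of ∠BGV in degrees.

∠BGV = 103°

1. ∠GVT = 47°  [T on ray VB]
2. ∠GTV = 97°  [△GTV]
3. ∠BTG = 83°  [linear pair at T on BV]
4. ∠GBT = 30°  [△GBT]
5. ∠GBV = 30°  [T on ray BV]
6. ∠BGV = 103°  [△GBV]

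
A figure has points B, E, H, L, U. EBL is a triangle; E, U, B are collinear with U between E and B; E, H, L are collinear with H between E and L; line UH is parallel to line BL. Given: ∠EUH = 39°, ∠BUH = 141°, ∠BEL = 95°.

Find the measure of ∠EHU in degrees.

∠EHU = 46°

1. ∠EBL = 39°  [UH∥BL, corresponding at U]
2. ∠BLE = 46°  [△EBL]
3. ∠EHU = 46°  [UH∥BL, corresponding at H]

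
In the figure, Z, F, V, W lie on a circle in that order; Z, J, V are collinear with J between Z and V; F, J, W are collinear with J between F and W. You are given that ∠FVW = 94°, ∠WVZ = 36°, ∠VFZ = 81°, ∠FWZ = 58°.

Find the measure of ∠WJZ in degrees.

1. ∠VWZ = 99°  [cyclic ZFVW, opposite ∠F+∠W]
2. ∠VZW = 45°  [△ZVW]
3. ∠WJZ = 77°  [△ZJW]

∠WJZ = 77°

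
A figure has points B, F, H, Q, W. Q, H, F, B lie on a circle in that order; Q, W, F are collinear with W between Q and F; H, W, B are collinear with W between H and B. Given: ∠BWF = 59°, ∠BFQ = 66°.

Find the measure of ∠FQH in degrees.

∠FQH = 55°

1. ∠HWQ = 59°  [vertical angles at W]
2. ∠BHQ = 66°  [same arc QB]
3. ∠FQH = 55°  [△QWH]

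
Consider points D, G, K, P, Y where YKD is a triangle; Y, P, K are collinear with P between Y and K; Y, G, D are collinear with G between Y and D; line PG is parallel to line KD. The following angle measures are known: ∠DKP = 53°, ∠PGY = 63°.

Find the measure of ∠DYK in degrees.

∠DYK = 64°

1. ∠DKY = 53°  [P on ray KY]
2. ∠KDY = 63°  [PG∥KD, corresponding at G]
3. ∠DYK = 64°  [△YKD]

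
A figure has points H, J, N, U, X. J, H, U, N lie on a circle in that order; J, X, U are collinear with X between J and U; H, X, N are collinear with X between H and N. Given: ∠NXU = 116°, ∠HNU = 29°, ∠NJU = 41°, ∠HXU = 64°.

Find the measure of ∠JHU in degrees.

1. ∠HJU = 29°  [same arc HU]
2. ∠NHU = 41°  [same arc UN]
3. ∠HUJ = 75°  [△HXU]
4. ∠JHU = 76°  [△JHU]

∠JHU = 76°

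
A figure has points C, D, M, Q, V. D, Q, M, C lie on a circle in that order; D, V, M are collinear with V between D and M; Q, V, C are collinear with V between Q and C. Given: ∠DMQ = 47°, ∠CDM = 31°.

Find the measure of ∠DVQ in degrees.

1. ∠CQM = 31°  [same arc MC]
2. ∠MVQ = 102°  [△QVM]
3. ∠DVQ = 78°  [linear pair at V on DM]

∠DVQ = 78°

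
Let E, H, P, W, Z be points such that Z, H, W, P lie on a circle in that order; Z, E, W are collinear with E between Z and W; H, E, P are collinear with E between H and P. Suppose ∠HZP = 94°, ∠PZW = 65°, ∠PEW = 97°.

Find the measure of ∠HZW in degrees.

1. ∠HWP = 86°  [cyclic ZHWP, opposite ∠Z+∠W]
2. ∠PHW = 65°  [same arc WP]
3. ∠HPW = 29°  [△HWP]
4. ∠HZW = 29°  [same arc HW]

∠HZW = 29°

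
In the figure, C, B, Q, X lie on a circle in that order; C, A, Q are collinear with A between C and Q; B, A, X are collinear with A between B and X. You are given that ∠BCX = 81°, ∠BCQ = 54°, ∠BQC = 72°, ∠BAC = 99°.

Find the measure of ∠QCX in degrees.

∠QCX = 27°

1. ∠BQX = 99°  [cyclic CBQX, opposite ∠C+∠Q]
2. ∠BXQ = 54°  [same arc BQ]
3. ∠QBX = 27°  [△BQX]
4. ∠QCX = 27°  [same arc QX]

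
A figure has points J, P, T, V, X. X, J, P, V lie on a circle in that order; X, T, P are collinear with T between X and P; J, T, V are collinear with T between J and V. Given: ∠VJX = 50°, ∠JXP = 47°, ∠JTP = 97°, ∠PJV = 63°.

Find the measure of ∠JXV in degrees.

∠JXV = 110°

1. ∠JVP = 47°  [same arc JP]
2. ∠JPV = 70°  [△JPV]
3. ∠JXV = 110°  [cyclic XJPV, opposite ∠X+∠P]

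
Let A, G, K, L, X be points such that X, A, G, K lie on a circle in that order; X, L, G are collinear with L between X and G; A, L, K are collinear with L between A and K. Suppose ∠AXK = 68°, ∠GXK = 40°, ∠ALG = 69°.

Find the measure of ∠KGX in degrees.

∠KGX = 41°

1. ∠AGK = 112°  [cyclic XAGK, opposite ∠X+∠G]
2. ∠GAK = 40°  [same arc GK]
3. ∠KLX = 69°  [vertical angles at L]
4. ∠AKG = 28°  [△AGK]
5. ∠GLK = 111°  [linear pair at L on XG]
6. ∠KGX = 41°  [△GLK]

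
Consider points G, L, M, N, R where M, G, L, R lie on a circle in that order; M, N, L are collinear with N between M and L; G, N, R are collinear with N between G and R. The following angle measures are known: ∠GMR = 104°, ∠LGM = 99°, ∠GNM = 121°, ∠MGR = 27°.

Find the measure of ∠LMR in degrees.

∠LMR = 72°

1. ∠LRM = 81°  [cyclic MGLR, opposite ∠G+∠R]
2. ∠MLR = 27°  [same arc MR]
3. ∠LMR = 72°  [△MLR]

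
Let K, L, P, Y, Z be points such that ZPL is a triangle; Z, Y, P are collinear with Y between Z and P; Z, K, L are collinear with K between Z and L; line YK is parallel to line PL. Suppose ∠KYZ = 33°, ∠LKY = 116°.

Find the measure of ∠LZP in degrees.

1. ∠YKZ = 64°  [linear pair at K on ZL]
2. ∠KZY = 83°  [△ZYK]
3. ∠LZP = 83°  [Y on ZP, K on ZL]

∠LZP = 83°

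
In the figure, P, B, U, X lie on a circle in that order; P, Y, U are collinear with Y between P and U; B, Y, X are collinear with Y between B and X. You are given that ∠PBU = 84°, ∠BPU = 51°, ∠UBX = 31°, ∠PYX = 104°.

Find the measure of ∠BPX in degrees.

1. ∠BXU = 51°  [same arc BU]
2. ∠BUX = 98°  [△BUX]
3. ∠BPX = 82°  [cyclic PBUX, opposite ∠P+∠U]

∠BPX = 82°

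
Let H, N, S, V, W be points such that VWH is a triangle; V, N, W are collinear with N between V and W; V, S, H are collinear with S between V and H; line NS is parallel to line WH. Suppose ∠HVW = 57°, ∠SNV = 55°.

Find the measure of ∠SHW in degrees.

1. ∠NVS = 57°  [N on VW, S on VH]
2. ∠NSV = 68°  [△VNS]
3. ∠HSN = 112°  [linear pair at S on VH]
4. ∠SHW = 68°  [NS∥WH, co-interior at H–S]

∠SHW = 68°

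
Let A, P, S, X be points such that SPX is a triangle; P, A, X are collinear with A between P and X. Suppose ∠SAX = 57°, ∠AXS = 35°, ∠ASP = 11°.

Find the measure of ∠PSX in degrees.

∠PSX = 99°

1. ∠PAS = 123°  [linear pair at A on PX]
2. ∠PXS = 35°  [A on ray XP]
3. ∠APS = 46°  [△SPA]
4. ∠SPX = 46°  [A on ray PX]
5. ∠PSX = 99°  [△SPX]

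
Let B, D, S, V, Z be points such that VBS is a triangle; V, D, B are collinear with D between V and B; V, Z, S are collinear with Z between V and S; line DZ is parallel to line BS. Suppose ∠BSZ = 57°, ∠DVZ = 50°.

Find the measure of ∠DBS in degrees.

∠DBS = 73°

1. ∠BSV = 57°  [Z on ray SV]
2. ∠BVS = 50°  [D on VB, Z on VS]
3. ∠SBV = 73°  [△VBS]
4. ∠DBS = 73°  [D on ray BV]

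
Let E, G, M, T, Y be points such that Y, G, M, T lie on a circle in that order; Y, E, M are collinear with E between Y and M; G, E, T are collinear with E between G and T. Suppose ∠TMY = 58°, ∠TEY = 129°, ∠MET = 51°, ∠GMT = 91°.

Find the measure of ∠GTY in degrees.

∠GTY = 33°

1. ∠TGY = 58°  [same arc YT]
2. ∠GYT = 89°  [cyclic YGMT, opposite ∠Y+∠M]
3. ∠GTY = 33°  [△YGT]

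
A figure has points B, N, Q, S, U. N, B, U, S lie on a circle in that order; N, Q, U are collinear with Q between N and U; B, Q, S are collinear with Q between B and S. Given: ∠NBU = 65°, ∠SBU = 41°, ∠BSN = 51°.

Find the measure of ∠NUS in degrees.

1. ∠NSU = 115°  [cyclic NBUS, opposite ∠B+∠S]
2. ∠SNU = 41°  [same arc US]
3. ∠NUS = 24°  [△NUS]

∠NUS = 24°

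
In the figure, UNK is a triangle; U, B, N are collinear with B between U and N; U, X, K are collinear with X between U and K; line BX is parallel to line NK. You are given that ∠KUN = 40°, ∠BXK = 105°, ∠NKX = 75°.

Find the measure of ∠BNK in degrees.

1. ∠NKU = 75°  [X on ray KU]
2. ∠KNU = 65°  [△UNK]
3. ∠BNK = 65°  [B on ray NU]

∠BNK = 65°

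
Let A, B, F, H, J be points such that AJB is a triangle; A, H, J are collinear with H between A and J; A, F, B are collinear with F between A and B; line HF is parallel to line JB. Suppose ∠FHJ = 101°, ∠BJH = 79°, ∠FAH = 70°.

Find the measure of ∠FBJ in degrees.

1. ∠AJB = 79°  [H on ray JA]
2. ∠BAJ = 70°  [H on AJ, F on AB]
3. ∠ABJ = 31°  [△AJB]
4. ∠FBJ = 31°  [F on ray BA]

∠FBJ = 31°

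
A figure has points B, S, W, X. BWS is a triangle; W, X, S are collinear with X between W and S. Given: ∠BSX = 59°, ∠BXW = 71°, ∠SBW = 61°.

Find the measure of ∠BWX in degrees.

∠BWX = 60°

1. ∠BSW = 59°  [X on ray SW]
2. ∠BWS = 60°  [△BWS]
3. ∠BWX = 60°  [X on ray WS]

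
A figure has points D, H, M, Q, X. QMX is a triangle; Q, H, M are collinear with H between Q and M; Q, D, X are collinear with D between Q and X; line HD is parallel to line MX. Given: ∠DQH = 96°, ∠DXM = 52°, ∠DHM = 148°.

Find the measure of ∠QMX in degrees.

1. ∠MQX = 96°  [H on QM, D on QX]
2. ∠MXQ = 52°  [D on ray XQ]
3. ∠QMX = 32°  [△QMX]

∠QMX = 32°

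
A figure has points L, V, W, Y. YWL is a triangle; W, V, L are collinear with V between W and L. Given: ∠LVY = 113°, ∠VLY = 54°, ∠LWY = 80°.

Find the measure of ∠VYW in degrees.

∠VYW = 33°

1. ∠WVY = 67°  [linear pair at V on WL]
2. ∠VWY = 80°  [V on ray WL]
3. ∠VYW = 33°  [△YWV]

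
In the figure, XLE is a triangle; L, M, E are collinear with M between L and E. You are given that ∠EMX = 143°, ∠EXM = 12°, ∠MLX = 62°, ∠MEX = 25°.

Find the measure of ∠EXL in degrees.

1. ∠ELX = 62°  [M on ray LE]
2. ∠LEX = 25°  [M on ray EL]
3. ∠EXL = 93°  [△XLE]

∠EXL = 93°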